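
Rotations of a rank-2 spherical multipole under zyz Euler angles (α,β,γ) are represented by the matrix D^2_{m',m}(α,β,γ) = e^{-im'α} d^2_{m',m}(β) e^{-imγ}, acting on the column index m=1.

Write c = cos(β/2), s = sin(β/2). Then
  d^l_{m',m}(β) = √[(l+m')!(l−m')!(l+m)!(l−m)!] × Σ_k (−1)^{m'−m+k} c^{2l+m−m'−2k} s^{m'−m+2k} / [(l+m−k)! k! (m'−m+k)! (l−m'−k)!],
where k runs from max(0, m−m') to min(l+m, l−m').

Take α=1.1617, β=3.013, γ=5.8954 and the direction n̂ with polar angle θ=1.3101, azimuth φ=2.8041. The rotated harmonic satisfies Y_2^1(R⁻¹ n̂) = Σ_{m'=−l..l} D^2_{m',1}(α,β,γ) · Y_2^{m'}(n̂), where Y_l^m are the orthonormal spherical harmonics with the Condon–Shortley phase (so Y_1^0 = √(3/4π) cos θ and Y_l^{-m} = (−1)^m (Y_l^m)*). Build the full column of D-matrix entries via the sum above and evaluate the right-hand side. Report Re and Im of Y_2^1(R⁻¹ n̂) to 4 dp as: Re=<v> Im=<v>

Re=-0.0677 Im=0.1850

Need the full column D^2_{m',1} for m'=−2..2 at α=1.1617, β=3.013, γ=5.8954.
cos(β/2)=0.064252, sin(β/2)=0.997934
d^2_{-2,1}: single k=3 term ⇒ +0.127709;  D = -0.116062+0.053285i
d^2_{-1,1}: k∈[2..3] ⇒ +0.012334 -0.991760 = -0.979427;  D = -0.020871-0.979204i
d^2_{0,1}: k∈[1..2] ⇒ +0.000648 -0.156411 = -0.155763;  D = -0.144197-0.058900i
d^2_{1,1}: k∈[0..1] ⇒ +0.000017 -0.012334 = -0.012317;  D = -0.008809+0.008609i
d^2_{2,1}: single k=0 term ⇒ -0.000529;  D = +0.000189+0.000495i
Y_2^{m'}(θ=1.3101,φ=2.8041) and Σ D·Y over m':
  (-0.1161+0.0533i)·(+0.2815+0.2253i)  (-0.0209-0.9792i)·(-0.1815-0.0637i)  (-0.1442-0.0589i)·(-0.2525+0.0000i)  (-0.0088+0.0086i)·(+0.1815-0.0637i)  (+0.0002+0.0005i)·(+0.2815-0.2253i)
Y_2^1(R⁻¹ n̂) = -0.067748+0.185042i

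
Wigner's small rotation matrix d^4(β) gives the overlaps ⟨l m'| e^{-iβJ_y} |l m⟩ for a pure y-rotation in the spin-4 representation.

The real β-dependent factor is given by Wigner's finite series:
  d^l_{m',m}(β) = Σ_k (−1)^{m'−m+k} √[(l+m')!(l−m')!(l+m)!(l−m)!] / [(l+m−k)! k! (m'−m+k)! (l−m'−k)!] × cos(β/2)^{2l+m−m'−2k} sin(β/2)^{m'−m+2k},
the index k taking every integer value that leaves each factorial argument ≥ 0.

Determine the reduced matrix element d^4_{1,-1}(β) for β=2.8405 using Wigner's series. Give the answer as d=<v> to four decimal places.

d^4_{1,-1}(β=2.8405) via Wigner's sum:
c=cos(2.8405/2)=0.149978, s=sin(2.8405/2)=0.988689; N=√[120·6·6·120]=720.000000
The bounds max(0,m−m')=0 and min(l+m,l−m')=3 give 4 terms
  k=0: (−1)^2·720.0000/(72)·0.1500^6·0.9887^2 = +0.000111
  k=1: (−1)^3·720.0000/(24)·0.1500^4·0.9887^4 = -0.014504
  k=2: (−1)^4·720.0000/(48)·0.1500^2·0.9887^6 = +0.315143
  k=3: (−1)^5·720.0000/(720)·0.1500^0·0.9887^8 = -0.913017
d^4_{1,-1}(2.8405) = +0.000111 -0.014504 +0.315143 -0.913017 = -0.612266

d=-0.6123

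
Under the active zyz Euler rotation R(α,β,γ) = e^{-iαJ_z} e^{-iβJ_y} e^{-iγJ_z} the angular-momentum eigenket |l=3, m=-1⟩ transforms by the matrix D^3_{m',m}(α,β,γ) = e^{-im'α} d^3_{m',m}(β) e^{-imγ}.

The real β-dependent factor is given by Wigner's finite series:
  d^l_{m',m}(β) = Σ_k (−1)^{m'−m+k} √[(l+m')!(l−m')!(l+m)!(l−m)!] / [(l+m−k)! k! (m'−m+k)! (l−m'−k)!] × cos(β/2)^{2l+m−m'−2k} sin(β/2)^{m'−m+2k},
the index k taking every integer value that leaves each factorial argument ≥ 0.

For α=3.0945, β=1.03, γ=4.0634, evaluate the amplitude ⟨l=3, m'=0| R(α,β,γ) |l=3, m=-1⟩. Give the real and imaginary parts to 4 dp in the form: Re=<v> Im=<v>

First d^3_{0,-1}(β=1.03), then the phase factors e^{-i(0)α} and e^{-i(-1)γ}:
Half-angle: c=0.870293, s=0.492535. N=√(6·6·2·24)=41.569219
k: max(0,(-1)−(0))=0 … min(3+(-1),3−(0))=2
  k=0: (−1)^1·41.5692/(12)·0.8703^5·0.4925^1 = -0.851833
  k=1: (−1)^2·41.5692/(4)·0.8703^3·0.4925^3 = +0.818500
  k=2: (−1)^3·41.5692/(12)·0.8703^1·0.4925^5 = -0.087386
d^3_{0,-1}(1.03) = -0.851833 +0.818500 -0.087386 = -0.120718
Phases: e^{-i·(0)·3.0945}=+1.000000+0.000000i, e^{-i·(-1)·4.0634}=-0.604381-0.796695i ⇒ D=+0.072960+0.096176i

Re=0.0730 Im=0.0962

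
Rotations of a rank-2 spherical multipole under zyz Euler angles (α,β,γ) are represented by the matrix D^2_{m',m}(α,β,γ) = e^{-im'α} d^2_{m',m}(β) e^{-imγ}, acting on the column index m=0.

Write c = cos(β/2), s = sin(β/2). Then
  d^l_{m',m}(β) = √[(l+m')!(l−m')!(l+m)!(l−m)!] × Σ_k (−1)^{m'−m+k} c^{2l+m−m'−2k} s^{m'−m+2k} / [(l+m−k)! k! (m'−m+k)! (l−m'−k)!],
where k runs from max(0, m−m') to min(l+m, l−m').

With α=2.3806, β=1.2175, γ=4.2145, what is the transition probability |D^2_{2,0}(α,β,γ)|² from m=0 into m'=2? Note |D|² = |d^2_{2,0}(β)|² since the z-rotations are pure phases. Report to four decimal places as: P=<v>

Split into d^2_{2,0}(β=1.2175) × two z-phases.
c=cos(1.2175/2)=0.820363, s=sin(1.2175/2)=0.571842; N=√[24·1·2·2]=9.797959
k∈{0} keeps every argument non-negative
  k=0: (−1)^2·9.7980/(4)·0.8204^2·0.5718^2 = +0.539065
d^2_{2,0}(1.2175) = +0.539065
|D^2_{2,0}|² = |d^2_{2,0}(β)|² = (+0.539065)² = 0.290591 (the z-rotation phases have unit modulus)

P=0.2906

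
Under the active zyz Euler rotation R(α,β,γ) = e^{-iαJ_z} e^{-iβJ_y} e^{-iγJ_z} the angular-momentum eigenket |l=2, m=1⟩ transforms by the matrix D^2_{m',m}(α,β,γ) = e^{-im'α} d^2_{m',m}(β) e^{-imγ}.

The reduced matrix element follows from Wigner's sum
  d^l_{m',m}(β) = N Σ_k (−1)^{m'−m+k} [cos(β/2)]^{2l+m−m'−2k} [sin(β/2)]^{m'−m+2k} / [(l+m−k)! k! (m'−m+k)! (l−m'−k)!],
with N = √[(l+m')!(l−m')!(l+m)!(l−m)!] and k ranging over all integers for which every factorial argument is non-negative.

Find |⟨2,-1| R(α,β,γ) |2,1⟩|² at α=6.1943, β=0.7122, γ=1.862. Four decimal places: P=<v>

Split into d^2_{-1,1}(β=0.7122) × two z-phases.
Half-angle: c=0.937264, s=0.348622. N=√(1·6·6·1)=6.000000
Admissible k: 2..3 (factorial args all ≥0)
  k=2: (−1)^0·6.0000/(2)·0.9373^2·0.3486^2 = +0.320297
  k=3: (−1)^1·6.0000/(6)·0.9373^0·0.3486^4 = -0.014771
d^2_{-1,1}(0.7122) = +0.320297 -0.014771 = +0.305526
|D^2_{-1,1}|² = |d^2_{-1,1}(β)|² = (+0.305526)² = 0.093346 (the z-rotation phases have unit modulus)

P=0.0933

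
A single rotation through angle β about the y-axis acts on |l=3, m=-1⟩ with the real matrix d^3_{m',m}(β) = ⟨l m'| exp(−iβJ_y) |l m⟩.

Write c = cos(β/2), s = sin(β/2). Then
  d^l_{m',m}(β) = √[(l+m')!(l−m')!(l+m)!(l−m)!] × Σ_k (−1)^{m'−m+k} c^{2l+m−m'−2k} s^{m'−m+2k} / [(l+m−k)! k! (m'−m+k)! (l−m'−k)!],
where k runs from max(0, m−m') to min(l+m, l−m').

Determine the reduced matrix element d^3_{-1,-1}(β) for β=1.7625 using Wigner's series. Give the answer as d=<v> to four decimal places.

d^3_{-1,-1}(β=1.7625) via Wigner's sum:
Half-angle: c=0.636187, s=0.771535. N=√(2·24·2·24)=48.000000
k: max(0,(-1)−(-1))=0 … min(3+(-1),3−(-1))=2
  k=0: (−1)^0·48.0000/(48)·0.6362^6·0.7715^0 = +0.066299
  k=1: (−1)^1·48.0000/(6)·0.6362^4·0.7715^2 = -0.780083
  k=2: (−1)^2·48.0000/(8)·0.6362^2·0.7715^4 = +0.860484
d^3_{-1,-1}(1.7625) = +0.066299 -0.780083 +0.860484 = +0.146701

d=0.1467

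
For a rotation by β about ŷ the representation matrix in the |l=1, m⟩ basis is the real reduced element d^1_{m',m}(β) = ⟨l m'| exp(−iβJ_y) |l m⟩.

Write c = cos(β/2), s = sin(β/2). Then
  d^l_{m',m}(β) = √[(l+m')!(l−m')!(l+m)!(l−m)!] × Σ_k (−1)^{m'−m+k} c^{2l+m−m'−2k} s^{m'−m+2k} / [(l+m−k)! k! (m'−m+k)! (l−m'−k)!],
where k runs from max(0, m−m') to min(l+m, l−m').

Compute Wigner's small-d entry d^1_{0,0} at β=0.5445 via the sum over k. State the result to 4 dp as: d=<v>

d=0.8554

d^1_{0,0}(β=0.5445) via Wigner's sum:
Half-angle: c=0.963168, s=0.268899. N=√(1·1·1·1)=1.000000
k∈{0,1} keeps every argument non-negative
  k=0: (−1)^0·1.0000/(1)·0.9632^2·0.2689^0 = +0.927693
  k=1: (−1)^1·1.0000/(1)·0.9632^0·0.2689^2 = -0.072307
d^1_{0,0}(0.5445) = +0.927693 -0.072307 = +0.855386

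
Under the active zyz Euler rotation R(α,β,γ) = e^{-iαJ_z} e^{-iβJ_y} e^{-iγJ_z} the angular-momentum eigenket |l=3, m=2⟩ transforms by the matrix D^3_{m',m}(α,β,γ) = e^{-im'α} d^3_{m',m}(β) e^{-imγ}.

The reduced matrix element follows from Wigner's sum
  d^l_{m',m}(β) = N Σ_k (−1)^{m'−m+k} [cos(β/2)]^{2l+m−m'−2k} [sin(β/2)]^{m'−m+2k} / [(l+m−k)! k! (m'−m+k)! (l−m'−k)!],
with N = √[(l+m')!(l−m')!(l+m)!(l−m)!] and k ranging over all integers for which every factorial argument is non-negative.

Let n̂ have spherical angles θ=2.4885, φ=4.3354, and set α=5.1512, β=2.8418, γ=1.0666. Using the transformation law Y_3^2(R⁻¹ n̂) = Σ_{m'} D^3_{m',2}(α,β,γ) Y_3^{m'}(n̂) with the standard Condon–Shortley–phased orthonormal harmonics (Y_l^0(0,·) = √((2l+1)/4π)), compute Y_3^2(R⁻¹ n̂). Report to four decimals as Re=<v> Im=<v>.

Need the full column D^3_{m',2} for m'=−3..3 at α=5.1512, β=2.8418, γ=1.0666.
cos(β/2)=0.149336, sin(β/2)=0.988787
d^3_{-3,2}: single k=5 term ⇒ +0.345742;  D = +0.252024+0.236688i
d^3_{-2,2}: k∈[4..5] ⇒ +0.106588 -0.934578 = -0.827990;  D = +0.256697-0.787194i
d^3_{-1,2}: k∈[3..4] ⇒ +0.020362 -0.446351 = -0.425988;  D = +0.422739-0.052515i
d^3_{0,2}: k∈[2..3] ⇒ +0.002663 -0.116761 = -0.114098;  D = +0.060839+0.096524i
d^3_{1,2}: k∈[1..2] ⇒ +0.000232 -0.020362 = -0.020130;  D = -0.010856+0.016952i
d^3_{2,2}: k∈[0..1] ⇒ +0.000011 -0.002431 = -0.002420;  D = -0.002399-0.000316i
d^3_{3,2}: single k=0 term ⇒ -0.000180;  D = -0.000055-0.000171i
Y_3^{m'}(θ=2.4885,φ=4.3354) and Σ D·Y over m':
  (+0.2520+0.2367i)·(+0.0847-0.0399i)  (+0.2567-0.7872i)·(+0.2185+0.2052i)  (+0.4227-0.0525i)·(-0.1557+0.3933i)  (+0.0608+0.0965i)·(-0.0456+0.0000i)  (-0.0109+0.0170i)·(+0.1557+0.3933i)  (-0.0024-0.0003i)·(+0.2185-0.2052i)  (-0.0001-0.0002i)·(-0.0847-0.0399i)
Y_3^2(R⁻¹ n̂) = +0.191465+0.059522i

Re=0.1915 Im=0.0595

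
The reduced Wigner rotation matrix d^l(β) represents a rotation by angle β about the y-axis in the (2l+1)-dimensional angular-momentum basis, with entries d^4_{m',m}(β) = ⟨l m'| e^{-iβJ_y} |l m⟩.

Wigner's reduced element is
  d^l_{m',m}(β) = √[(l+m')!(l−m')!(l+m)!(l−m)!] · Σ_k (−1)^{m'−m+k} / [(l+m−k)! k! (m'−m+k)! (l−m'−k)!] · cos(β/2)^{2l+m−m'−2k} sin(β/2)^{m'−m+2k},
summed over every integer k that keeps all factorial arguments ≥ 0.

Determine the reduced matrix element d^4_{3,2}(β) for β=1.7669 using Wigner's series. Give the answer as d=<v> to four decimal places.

d=0.4133

d^4_{3,2}(β=1.7669) via Wigner's sum:
Half-angle: c=0.634488, s=0.772932. N=√(5040·1·720·2)=2693.993318
The bounds max(0,m−m')=0 and min(l+m,l−m')=1 give 2 terms
  k=0: (−1)^1·2693.9933/(720)·0.6345^7·0.7729^1 = -0.119721
  k=1: (−1)^2·2693.9933/(240)·0.6345^5·0.7729^3 = +0.533001
d^4_{3,2}(1.7669) = -0.119721 +0.533001 = +0.413280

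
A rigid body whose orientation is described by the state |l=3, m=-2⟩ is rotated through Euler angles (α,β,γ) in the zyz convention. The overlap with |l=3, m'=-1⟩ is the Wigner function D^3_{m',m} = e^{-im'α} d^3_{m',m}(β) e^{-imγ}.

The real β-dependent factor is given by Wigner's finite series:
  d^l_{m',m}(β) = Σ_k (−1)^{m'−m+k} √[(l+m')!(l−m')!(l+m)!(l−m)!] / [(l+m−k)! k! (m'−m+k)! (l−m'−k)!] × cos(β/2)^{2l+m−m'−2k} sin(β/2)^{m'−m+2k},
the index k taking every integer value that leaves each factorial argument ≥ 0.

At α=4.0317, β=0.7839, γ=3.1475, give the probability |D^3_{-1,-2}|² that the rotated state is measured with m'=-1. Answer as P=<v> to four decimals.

P=0.2874

D^3_{-1,-2}(4.0317,0.7839,3.1475) = e^{-i·-1·4.0317}·d^3_{-1,-2}(0.7839)·e^{-i·-2·3.1475}. Compute d first:
c=cos(0.7839/2)=0.924166, s=sin(0.7839/2)=0.381991; N=√[2·24·1·120]=75.894664
Admissible k: 0..1 (factorial args all ≥0)
  k=0: (−1)^1·75.8947/(24)·0.9242^5·0.3820^1 = -0.814335
  k=1: (−1)^2·75.8947/(12)·0.9242^3·0.3820^3 = +0.278253
d^3_{-1,-2}(0.7839) = -0.814335 +0.278253 = -0.536082
|D^3_{-1,-2}|² = |d^3_{-1,-2}(β)|² = (-0.536082)² = 0.287384 (the z-rotation phases have unit modulus)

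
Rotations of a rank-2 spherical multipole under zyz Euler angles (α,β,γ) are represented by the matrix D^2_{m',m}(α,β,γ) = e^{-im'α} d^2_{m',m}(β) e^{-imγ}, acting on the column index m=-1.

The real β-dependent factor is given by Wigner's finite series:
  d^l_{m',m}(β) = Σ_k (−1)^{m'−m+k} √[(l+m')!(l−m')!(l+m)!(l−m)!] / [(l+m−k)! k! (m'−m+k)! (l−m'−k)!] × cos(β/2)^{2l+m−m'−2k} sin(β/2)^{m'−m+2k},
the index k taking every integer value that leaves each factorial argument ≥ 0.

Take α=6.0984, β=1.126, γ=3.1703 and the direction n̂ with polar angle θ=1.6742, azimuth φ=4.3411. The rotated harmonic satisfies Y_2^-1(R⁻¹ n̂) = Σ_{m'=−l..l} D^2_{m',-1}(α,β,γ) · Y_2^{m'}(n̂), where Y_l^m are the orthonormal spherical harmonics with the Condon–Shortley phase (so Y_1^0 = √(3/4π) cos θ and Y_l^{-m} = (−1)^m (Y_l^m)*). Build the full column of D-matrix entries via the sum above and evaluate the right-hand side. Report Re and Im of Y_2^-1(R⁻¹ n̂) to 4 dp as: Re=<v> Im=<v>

Need the full column D^2_{m',-1} for m'=−2..2 at α=6.0984, β=1.126, γ=3.1703.
cos(β/2)=0.845658, sin(β/2)=0.533726
d^2_{-2,-1}: single k=1 term ⇒ +0.645553;  D = -0.608412+0.215809i
d^2_{-1,-1}: k∈[0..1] ⇒ +0.511421 -0.611148 = -0.099727;  D = +0.098515-0.015502i
d^2_{0,-1}: k∈[0..1] ⇒ -0.790638 +0.314937 = -0.475700;  D = +0.475504+0.013654i
d^2_{1,-1}: k∈[0..1] ⇒ +0.611148 -0.081147 = +0.530001;  D = -0.517969-0.112294i
d^2_{2,-1}: single k=0 term ⇒ -0.257145;  D = +0.237019+0.099729i
Y_2^{m'}(θ=1.6742,φ=4.3411) and Σ D·Y over m':
  (-0.6084+0.2158i)·(-0.2815-0.2584i)  (+0.0985-0.0155i)·(+0.0288-0.0739i)  (+0.4755+0.0137i)·(-0.3053+0.0000i)  (-0.5180-0.1123i)·(-0.0288-0.0739i)  (+0.2370+0.0997i)·(-0.2815+0.2584i)
Y_2^-1(R⁻¹ n̂) = -0.002320+0.159249i

Re=-0.0023 Im=0.1592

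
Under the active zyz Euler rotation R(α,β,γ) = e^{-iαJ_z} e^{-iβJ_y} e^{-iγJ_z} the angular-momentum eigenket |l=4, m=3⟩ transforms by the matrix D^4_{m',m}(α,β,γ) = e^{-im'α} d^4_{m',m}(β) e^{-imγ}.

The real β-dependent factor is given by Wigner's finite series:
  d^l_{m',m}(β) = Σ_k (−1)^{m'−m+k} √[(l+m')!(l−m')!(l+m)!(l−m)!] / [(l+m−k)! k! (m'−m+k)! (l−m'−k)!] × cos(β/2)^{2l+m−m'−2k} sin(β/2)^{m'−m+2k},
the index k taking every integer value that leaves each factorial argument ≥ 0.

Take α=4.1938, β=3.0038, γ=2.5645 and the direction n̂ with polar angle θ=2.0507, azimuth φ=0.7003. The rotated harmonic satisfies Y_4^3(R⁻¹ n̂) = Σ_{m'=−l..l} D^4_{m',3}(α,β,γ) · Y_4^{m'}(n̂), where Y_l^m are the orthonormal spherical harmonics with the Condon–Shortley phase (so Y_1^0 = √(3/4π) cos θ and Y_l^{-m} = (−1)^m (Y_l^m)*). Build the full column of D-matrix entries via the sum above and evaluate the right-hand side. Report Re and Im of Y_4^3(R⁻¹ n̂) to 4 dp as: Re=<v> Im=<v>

Need the full column D^4_{m',3} for m'=−4..4 at α=4.1938, β=3.0038, γ=2.5645.
cos(β/2)=0.068842, sin(β/2)=0.997628
d^4_{-4,3}: single k=7 term ⇒ +0.191503;  D = -0.180343+0.064419i
d^4_{-3,3}: k∈[6..7] ⇒ +0.032705 -0.981178 = -0.948473;  D = -0.165614+0.933902i
d^4_{-2,3}: k∈[5..6] ⇒ +0.003619 -0.253335 = -0.249716;  D = -0.191939-0.159742i
d^4_{-1,3}: k∈[4..5] ⇒ +0.000294 -0.037084 = -0.036790;  D = +0.034456-0.012895i
d^4_{0,3}: k∈[3..4] ⇒ +0.000018 -0.003815 = -0.003797;  D = -0.000607+0.003748i
d^4_{1,3}: k∈[2..3] ⇒ +0.000001 -0.000294 = -0.000293;  D = -0.000228-0.000184i
d^4_{2,3}: k∈[1..2] ⇒ +0.000000 -0.000017 = -0.000017;  D = +0.000016-0.000006i
d^4_{3,3}: k∈[0..1] ⇒ +0.000000 -0.000001 = -0.000001;  D = -0.000000+0.000001i
d^4_{4,3}: single k=0 term ⇒ -0.000000;  D = -0.000000-0.000000i
Y_4^{m'}(θ=2.0507,φ=0.7003) and Σ D·Y over m':
  (-0.1803+0.0644i)·(-0.2583-0.0915i)  (-0.1656+0.9339i)·(+0.2039+0.3480i)  (-0.1919-0.1597i)·(+0.0219-0.1277i)  (+0.0345-0.0129i)·(+0.2234-0.1883i)  (-0.0006+0.0037i)·(-0.1909+0.0000i)  (-0.0002-0.0002i)·(-0.2234-0.1883i)  (+0.0000-0.0000i)·(+0.0219+0.1277i)  (-0.0000+0.0000i)·(-0.2039+0.3480i)  (-0.0000-0.0000i)·(-0.2583+0.0915i)
Y_4^3(R⁻¹ n̂) = -0.325493+0.143688i

Re=-0.3255 Im=0.1437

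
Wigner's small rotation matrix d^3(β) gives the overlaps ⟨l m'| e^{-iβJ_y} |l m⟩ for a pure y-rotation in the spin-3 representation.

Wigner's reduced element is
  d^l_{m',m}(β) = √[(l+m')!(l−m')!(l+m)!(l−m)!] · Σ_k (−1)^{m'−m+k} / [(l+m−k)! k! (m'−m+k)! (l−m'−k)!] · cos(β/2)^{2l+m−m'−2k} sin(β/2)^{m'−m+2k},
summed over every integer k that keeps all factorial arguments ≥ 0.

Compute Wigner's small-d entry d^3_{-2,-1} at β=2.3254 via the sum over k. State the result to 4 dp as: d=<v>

d=-0.2771

d^3_{-2,-1}(β=2.3254) via Wigner's sum:
Half-angle: c=0.396863, s=0.917878. N=√(1·120·2·24)=75.894664
The bounds max(0,m−m')=1 and min(l+m,l−m')=2 give 2 terms
  k=1: (−1)^0·75.8947/(24)·0.3969^5·0.9179^1 = +0.028575
  k=2: (−1)^1·75.8947/(12)·0.3969^3·0.9179^3 = -0.305707
d^3_{-2,-1}(2.3254) = +0.028575 -0.305707 = -0.277132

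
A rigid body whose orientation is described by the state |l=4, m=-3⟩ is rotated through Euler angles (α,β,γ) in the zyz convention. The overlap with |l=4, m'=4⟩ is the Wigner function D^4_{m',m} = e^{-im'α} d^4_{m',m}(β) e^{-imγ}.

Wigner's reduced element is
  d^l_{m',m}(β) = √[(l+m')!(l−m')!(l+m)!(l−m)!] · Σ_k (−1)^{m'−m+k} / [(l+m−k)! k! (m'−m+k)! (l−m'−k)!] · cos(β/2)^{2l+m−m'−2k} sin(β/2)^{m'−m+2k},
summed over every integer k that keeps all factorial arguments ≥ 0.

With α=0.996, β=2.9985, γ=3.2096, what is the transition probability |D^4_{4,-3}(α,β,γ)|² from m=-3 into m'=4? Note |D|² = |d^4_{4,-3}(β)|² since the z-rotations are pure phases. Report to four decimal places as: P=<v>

P=0.0394

First d^4_{4,-3}(β=2.9985), then the phase factors e^{-i(4)α} and e^{-i(-3)γ}:
c=cos(2.9985/2)=0.071485, s=sin(2.9985/2)=0.997442; N=√[40320·1·1·5040]=14255.272709
k: max(0,(-3)−(4))=0 … min(4+(-3),4−(4))=0
  k=0: (−1)^7·14255.2727/(5040)·0.0715^1·0.9974^7 = -0.198598
d^4_{4,-3}(2.9985) = -0.198598
|D^4_{4,-3}|² = |d^4_{4,-3}(β)|² = (-0.198598)² = 0.039441 (the z-rotation phases have unit modulus)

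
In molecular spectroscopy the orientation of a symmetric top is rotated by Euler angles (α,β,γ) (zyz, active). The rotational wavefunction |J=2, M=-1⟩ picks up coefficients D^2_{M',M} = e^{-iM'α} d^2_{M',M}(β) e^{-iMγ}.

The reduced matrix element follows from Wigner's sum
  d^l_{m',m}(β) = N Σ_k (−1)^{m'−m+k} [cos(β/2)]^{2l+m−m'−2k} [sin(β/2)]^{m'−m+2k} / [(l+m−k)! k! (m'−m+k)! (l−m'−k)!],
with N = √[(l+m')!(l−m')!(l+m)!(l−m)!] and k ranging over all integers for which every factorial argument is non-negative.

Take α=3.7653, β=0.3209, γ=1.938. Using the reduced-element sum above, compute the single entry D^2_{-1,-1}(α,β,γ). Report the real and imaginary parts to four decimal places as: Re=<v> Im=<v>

Re=0.7319 Im=-0.4794

D^2_{-1,-1}(3.7653,0.3209,1.938) = e^{-i·-1·3.7653}·d^2_{-1,-1}(0.3209)·e^{-i·-1·1.938}. Compute d first:
Half-angle: c=0.987155, s=0.159762. N=√(1·6·1·6)=6.000000
Admissible k: 0..1 (factorial args all ≥0)
  k=0: (−1)^0·6.0000/(6)·0.9872^4·0.1598^0 = +0.949603
  k=1: (−1)^1·6.0000/(2)·0.9872^2·0.1598^2 = -0.074618
d^2_{-1,-1}(0.3209) = +0.949603 -0.074618 = +0.874986
Attach z-rotation phases: D = e^{-i(-1)(3.7653)}·(+0.874986)·e^{-i(-1)(1.938)} = +0.731948-0.479429i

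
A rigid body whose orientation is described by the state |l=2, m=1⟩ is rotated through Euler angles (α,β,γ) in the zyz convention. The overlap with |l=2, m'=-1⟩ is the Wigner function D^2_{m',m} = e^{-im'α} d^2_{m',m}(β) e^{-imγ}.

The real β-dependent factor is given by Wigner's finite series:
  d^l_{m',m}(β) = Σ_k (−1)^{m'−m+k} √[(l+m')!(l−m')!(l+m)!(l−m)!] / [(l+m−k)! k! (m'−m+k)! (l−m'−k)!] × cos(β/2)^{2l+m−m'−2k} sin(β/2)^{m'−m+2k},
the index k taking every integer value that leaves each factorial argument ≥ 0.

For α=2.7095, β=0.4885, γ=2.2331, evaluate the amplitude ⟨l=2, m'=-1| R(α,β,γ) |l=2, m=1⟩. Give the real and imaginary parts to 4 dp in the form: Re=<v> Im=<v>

D^2_{-1,1}(2.7095,0.4885,2.2331) = e^{-i·-1·2.7095}·d^2_{-1,1}(0.4885)·e^{-i·1·2.2331}. Compute d first:
Half-angle: c=0.970319, s=0.241829. N=√(1·6·6·1)=6.000000
k: max(0,(1)−(-1))=2 … min(2+(1),2−(-1))=3
  k=2: (−1)^0·6.0000/(2)·0.9703^2·0.2418^2 = +0.165183
  k=3: (−1)^1·6.0000/(6)·0.9703^0·0.2418^4 = -0.003420
d^2_{-1,1}(0.4885) = +0.165183 -0.003420 = +0.161763
D = (-0.908091+0.418772i)·(+0.161763)·(-0.614935-0.788578i) = +0.143751+0.074182i

Re=0.1438 Im=0.0742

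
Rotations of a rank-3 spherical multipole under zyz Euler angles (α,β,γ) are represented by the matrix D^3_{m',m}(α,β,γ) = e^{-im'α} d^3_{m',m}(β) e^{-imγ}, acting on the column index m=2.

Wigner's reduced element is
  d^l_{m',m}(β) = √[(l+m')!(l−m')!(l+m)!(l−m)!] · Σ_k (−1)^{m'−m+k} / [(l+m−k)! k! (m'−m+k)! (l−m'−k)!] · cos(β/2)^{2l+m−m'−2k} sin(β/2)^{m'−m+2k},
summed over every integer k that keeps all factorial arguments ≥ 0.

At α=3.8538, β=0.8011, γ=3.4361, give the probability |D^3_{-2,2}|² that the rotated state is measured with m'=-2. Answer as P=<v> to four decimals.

P=0.0089

First d^3_{-2,2}(β=0.8011), then the phase factors e^{-i(-2)α} and e^{-i(2)γ}:
Half-angle: c=0.920847, s=0.389925. N=√(1·120·120·1)=120.000000
Admissible k: 4..5 (factorial args all ≥0)
  k=4: (−1)^0·120.0000/(24)·0.9208^2·0.3899^4 = +0.098010
  k=5: (−1)^1·120.0000/(120)·0.9208^0·0.3899^6 = -0.003515
d^3_{-2,2}(0.8011) = +0.098010 -0.003515 = +0.094495
|D^3_{-2,2}|² = |d^3_{-2,2}(β)|² = (+0.094495)² = 0.008929 (the z-rotation phases have unit modulus)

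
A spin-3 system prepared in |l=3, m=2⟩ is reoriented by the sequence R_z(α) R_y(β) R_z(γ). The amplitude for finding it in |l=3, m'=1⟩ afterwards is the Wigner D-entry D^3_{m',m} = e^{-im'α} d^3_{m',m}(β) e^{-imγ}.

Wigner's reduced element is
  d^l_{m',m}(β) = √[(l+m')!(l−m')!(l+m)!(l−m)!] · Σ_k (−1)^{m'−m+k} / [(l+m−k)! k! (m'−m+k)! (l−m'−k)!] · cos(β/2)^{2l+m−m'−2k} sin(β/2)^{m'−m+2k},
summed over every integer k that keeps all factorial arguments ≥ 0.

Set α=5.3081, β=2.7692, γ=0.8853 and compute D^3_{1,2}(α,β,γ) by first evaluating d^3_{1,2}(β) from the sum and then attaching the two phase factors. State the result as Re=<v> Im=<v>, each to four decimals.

Re=-0.0262 Im=0.0267

First d^3_{1,2}(β=2.7692), then the phase factors e^{-i(1)α} and e^{-i(2)γ}:
Half-angle: c=0.185122, s=0.982715. N=√(24·2·120·1)=75.894664
The bounds max(0,m−m')=1 and min(l+m,l−m')=2 give 2 terms
  k=1: (−1)^0·75.8947/(24)·0.1851^5·0.9827^1 = +0.000676
  k=2: (−1)^1·75.8947/(12)·0.1851^3·0.9827^3 = -0.038079
d^3_{1,2}(2.7692) = +0.000676 -0.038079 = -0.037404
Phases: e^{-i·(1)·5.3081}=+0.561097+0.827750i, e^{-i·(2)·0.8853}=-0.198477-0.980106i ⇒ D=-0.026180+0.026715i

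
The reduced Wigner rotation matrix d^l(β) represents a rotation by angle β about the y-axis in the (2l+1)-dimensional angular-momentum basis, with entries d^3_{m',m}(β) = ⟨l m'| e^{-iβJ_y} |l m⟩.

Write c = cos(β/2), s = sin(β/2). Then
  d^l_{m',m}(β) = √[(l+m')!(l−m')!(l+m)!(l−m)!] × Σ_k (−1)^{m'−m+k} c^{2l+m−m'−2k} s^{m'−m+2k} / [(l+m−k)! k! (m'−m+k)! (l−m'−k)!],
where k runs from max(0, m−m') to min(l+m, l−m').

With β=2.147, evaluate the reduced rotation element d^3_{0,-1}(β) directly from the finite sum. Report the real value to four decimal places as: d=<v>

d=-0.1758

d^3_{0,-1}(β=2.147) via Wigner's sum:
Half-angle: c=0.477051, s=0.878876. N=√(6·6·2·24)=41.569219
The bounds max(0,m−m')=0 and min(l+m,l−m')=2 give 3 terms
  k=0: (−1)^1·41.5692/(12)·0.4771^5·0.8789^1 = -0.075222
  k=1: (−1)^2·41.5692/(4)·0.4771^3·0.8789^3 = +0.765929
  k=2: (−1)^3·41.5692/(12)·0.4771^1·0.8789^5 = -0.866548
d^3_{0,-1}(2.147) = -0.075222 +0.765929 -0.866548 = -0.175840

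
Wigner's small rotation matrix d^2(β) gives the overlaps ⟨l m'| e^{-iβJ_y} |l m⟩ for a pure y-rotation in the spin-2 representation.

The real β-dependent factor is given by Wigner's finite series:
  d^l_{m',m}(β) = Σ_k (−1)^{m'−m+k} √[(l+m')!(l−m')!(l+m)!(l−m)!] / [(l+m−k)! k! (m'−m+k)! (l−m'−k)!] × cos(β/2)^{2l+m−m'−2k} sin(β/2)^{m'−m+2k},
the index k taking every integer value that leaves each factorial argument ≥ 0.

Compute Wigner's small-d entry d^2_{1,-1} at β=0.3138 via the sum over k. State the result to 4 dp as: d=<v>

d^2_{1,-1}(β=0.3138) via Wigner's sum:
Half-angle: c=0.987716, s=0.156257. N=√(6·1·1·6)=6.000000
k: max(0,(-1)−(1))=0 … min(2+(-1),2−(1))=1
  k=0: (−1)^2·6.0000/(2)·0.9877^2·0.1563^2 = +0.071460
  k=1: (−1)^3·6.0000/(6)·0.9877^0·0.1563^4 = -0.000596
d^2_{1,-1}(0.3138) = +0.071460 -0.000596 = +0.070864

d=0.0709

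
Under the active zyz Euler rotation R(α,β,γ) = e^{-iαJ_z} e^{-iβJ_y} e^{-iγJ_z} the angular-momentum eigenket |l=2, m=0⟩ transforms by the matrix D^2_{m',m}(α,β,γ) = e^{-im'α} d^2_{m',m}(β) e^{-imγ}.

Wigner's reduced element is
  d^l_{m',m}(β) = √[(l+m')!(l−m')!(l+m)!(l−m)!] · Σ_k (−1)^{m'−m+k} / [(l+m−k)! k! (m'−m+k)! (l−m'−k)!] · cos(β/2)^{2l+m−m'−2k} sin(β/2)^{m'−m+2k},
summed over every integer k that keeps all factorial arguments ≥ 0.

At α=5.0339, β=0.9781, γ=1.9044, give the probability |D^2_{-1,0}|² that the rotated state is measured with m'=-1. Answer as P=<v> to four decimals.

Split into d^2_{-1,0}(β=0.9781) × two z-phases.
Half-angle: c=0.882780, s=0.469787. N=√(1·6·2·2)=4.898979
k∈{1,2} keeps every argument non-negative
  k=1: (−1)^0·4.8990/(2)·0.8828^3·0.4698^1 = +0.791651
  k=2: (−1)^1·4.8990/(2)·0.8828^1·0.4698^3 = -0.224198
d^2_{-1,0}(0.9781) = +0.791651 -0.224198 = +0.567453
|D^2_{-1,0}|² = |d^2_{-1,0}(β)|² = (+0.567453)² = 0.322003 (the z-rotation phases have unit modulus)

P=0.3220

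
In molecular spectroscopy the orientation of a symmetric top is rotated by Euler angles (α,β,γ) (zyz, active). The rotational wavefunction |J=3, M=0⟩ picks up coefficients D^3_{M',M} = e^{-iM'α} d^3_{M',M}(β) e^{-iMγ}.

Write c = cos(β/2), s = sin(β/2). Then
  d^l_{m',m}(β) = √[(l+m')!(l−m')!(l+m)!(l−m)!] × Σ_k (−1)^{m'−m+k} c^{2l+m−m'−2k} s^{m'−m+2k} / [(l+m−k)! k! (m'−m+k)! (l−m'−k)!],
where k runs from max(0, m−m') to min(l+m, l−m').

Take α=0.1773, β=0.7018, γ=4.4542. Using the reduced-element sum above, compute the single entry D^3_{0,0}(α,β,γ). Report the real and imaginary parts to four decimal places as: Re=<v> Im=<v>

D^3_{0,0}(0.1773,0.7018,4.4542) = e^{-i·0·0.1773}·d^3_{0,0}(0.7018)·e^{-i·0·4.4542}. Compute d first:
Half-angle: c=0.939064, s=0.343743. N=√(6·6·6·6)=36.000000
Admissible k: 0..3 (factorial args all ≥0)
  k=0: (−1)^0·36.0000/(36)·0.9391^6·0.3437^0 = +0.685757
  k=1: (−1)^1·36.0000/(4)·0.9391^4·0.3437^2 = -0.826972
  k=2: (−1)^2·36.0000/(4)·0.9391^2·0.3437^4 = +0.110807
  k=3: (−1)^3·36.0000/(36)·0.9391^0·0.3437^6 = -0.001650
d^3_{0,0}(0.7018) = +0.685757 -0.826972 +0.110807 -0.001650 = -0.032057
Attach z-rotation phases: D = e^{-i(0)(0.1773)}·(-0.032057)·e^{-i(0)(4.4542)} = -0.032057+0.000000i

Re=-0.0321 Im=0.0000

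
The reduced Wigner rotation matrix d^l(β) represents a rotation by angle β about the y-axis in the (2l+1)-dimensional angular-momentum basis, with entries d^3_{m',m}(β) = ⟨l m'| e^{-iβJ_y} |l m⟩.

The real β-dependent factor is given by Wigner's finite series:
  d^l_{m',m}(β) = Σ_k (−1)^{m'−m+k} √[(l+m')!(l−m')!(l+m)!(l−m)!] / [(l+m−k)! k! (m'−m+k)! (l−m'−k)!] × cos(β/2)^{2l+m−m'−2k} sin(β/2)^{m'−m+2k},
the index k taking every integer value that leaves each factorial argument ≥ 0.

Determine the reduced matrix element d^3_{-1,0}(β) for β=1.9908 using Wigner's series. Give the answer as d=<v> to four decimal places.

d^3_{-1,0}(β=1.9908) via Wigner's sum:
c=cos(1.9908/2)=0.544167, s=sin(1.9908/2)=0.838977; N=√[2·24·6·6]=41.569219
Admissible k: 1..3 (factorial args all ≥0)
  k=1: (−1)^0·41.5692/(12)·0.5442^5·0.8390^1 = +0.138677
  k=2: (−1)^1·41.5692/(4)·0.5442^3·0.8390^3 = -0.988915
  k=3: (−1)^2·41.5692/(12)·0.5442^1·0.8390^5 = +0.783561
d^3_{-1,0}(1.9908) = +0.138677 -0.988915 +0.783561 = -0.066678

d=-0.0667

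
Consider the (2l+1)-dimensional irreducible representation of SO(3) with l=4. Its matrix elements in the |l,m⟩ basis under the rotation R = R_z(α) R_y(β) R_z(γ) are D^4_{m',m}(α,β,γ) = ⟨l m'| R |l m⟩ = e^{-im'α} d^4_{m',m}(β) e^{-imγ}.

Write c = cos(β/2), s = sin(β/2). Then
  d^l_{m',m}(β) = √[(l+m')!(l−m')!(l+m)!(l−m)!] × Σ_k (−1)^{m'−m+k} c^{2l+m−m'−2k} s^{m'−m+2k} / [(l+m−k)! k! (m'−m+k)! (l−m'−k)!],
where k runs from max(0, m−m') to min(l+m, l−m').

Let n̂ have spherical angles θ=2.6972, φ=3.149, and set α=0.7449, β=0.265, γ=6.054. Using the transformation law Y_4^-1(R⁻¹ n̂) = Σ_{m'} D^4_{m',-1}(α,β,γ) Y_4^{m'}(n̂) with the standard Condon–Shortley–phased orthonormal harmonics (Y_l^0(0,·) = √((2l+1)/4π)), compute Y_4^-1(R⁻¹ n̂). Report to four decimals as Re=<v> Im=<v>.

Re=0.2053 Im=0.4053

Need the full column D^4_{m',-1} for m'=−4..4 at α=0.7449, β=0.265, γ=6.054.
cos(β/2)=0.991235, sin(β/2)=0.132113
d^4_{-4,-1}: single k=3 term ⇒ +0.016512;  D = -0.015265+0.006296i
d^4_{-3,-1}: k∈[2..3] ⇒ +0.131407 -0.003890 = +0.127516;  D = -0.053704+0.115656i
d^4_{-2,-1}: k∈[1..3] ⇒ +0.527007 -0.046808 +0.000554 = +0.480753;  D = +0.146741+0.457810i
d^4_{-1,-1}: k∈[0..3] ⇒ +0.931992 -0.248336 +0.008823 -0.000052 = +0.692427;  D = +0.602370+0.341475i
d^4_{0,-1}: k∈[0..3] ⇒ -0.555514 +0.059208 -0.001052 +0.000003 = -0.497354;  D = -0.484349+0.112991i
d^4_{1,-1}: k∈[0..3] ⇒ +0.165557 -0.008823 +0.000078 -0.000000 = +0.156813;  D = +0.088117-0.129714i
d^4_{2,-1}: k∈[0..2] ⇒ -0.031205 +0.000831 -0.000003 = -0.030377;  D = +0.004485+0.030044i
d^4_{3,-1}: k∈[0..1] ⇒ +0.003890 -0.000041 = +0.003849;  D = -0.002998-0.002413i
d^4_{4,-1}: single k=0 term ⇒ -0.000293;  D = +0.000293-0.000020i
Y_4^{m'}(θ=2.6972,φ=3.149) and Σ D·Y over m':
  (-0.0153+0.0063i)·(+0.0151-0.0004i)  (-0.0537+0.1157i)·(+0.0898-0.0020i)  (+0.1467+0.4578i)·(+0.2909-0.0043i)  (+0.6024+0.3415i)·(+0.4969-0.0037i)  (-0.4843+0.1130i)·(+0.1907+0.0000i)  (+0.0881-0.1297i)·(-0.4969-0.0037i)  (+0.0045+0.0300i)·(+0.2909+0.0043i)  (-0.0030-0.0024i)·(-0.0898-0.0020i)  (+0.0003-0.0000i)·(+0.0151+0.0004i)
Y_4^-1(R⁻¹ n̂) = +0.205258+0.405294i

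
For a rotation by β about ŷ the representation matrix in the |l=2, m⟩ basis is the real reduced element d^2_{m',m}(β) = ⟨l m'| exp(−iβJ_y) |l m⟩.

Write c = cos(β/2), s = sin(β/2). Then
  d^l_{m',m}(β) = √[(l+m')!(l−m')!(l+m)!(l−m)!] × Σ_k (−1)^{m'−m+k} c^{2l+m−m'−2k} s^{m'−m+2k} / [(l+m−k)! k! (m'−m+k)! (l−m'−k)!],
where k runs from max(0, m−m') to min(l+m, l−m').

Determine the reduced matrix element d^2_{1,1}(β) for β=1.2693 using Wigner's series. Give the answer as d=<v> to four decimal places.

d^2_{1,1}(β=1.2693) via Wigner's sum:
c=cos(1.2693/2)=0.805279, s=sin(1.2693/2)=0.592896; N=√[6·1·6·1]=6.000000
k∈{0,1} keeps every argument non-negative
  k=0: (−1)^0·6.0000/(6)·0.8053^4·0.5929^0 = +0.420519
  k=1: (−1)^1·6.0000/(2)·0.8053^2·0.5929^2 = -0.683866
d^2_{1,1}(1.2693) = +0.420519 -0.683866 = -0.263346

d=-0.2633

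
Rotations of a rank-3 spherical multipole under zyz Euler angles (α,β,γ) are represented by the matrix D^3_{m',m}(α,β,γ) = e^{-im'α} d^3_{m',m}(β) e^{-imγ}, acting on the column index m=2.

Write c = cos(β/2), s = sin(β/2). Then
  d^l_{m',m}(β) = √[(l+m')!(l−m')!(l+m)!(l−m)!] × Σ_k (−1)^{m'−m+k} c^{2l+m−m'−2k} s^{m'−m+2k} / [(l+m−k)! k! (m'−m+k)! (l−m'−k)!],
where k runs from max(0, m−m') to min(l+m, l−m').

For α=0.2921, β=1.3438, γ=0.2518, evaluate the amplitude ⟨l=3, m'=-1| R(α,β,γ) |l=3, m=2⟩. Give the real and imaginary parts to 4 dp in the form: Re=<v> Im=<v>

Re=0.4888 Im=-0.1050

D^3_{-1,2}(0.2921,1.3438,0.2518) = e^{-i·-1·0.2921}·d^3_{-1,2}(1.3438)·e^{-i·2·0.2518}. Compute d first:
With c≡cos(β/2)=0.782640 and s≡sin(β/2)=0.622474, N=[2·24·120·1]^{1/2}=75.894664
k∈{3,4} keeps every argument non-negative
  k=3: (−1)^0·75.8947/(12)·0.7826^3·0.6225^3 = +0.731275
  k=4: (−1)^1·75.8947/(24)·0.7826^1·0.6225^5 = -0.231296
d^3_{-1,2}(1.3438) = +0.731275 -0.231296 = +0.499979
Phases: e^{-i·(-1)·0.2921}=+0.957641+0.287964i, e^{-i·(2)·0.2518}=+0.875851-0.482582i ⇒ D=+0.488838-0.104959i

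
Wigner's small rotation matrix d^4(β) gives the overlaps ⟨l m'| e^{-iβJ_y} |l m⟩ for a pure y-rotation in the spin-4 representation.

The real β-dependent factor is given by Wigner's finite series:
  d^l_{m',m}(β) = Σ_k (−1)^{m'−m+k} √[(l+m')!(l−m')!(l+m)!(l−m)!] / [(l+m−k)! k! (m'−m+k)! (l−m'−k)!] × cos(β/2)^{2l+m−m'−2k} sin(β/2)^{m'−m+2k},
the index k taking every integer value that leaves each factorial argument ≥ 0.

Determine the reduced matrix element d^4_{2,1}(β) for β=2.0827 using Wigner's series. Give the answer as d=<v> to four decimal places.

d^4_{2,1}(β=2.0827) via Wigner's sum:
c=cos(2.0827/2)=0.505056, s=sin(2.0827/2)=0.863087; N=√[720·2·120·6]=1018.233765
k: max(0,(1)−(2))=0 … min(4+(1),4−(2))=2
  k=0: (−1)^1·1018.2338/(240)·0.5051^7·0.8631^1 = -0.030695
  k=1: (−1)^2·1018.2338/(48)·0.5051^5·0.8631^3 = +0.448193
  k=2: (−1)^3·1018.2338/(72)·0.5051^3·0.8631^5 = -0.872579
d^4_{2,1}(2.0827) = -0.030695 +0.448193 -0.872579 = -0.455081

d=-0.4551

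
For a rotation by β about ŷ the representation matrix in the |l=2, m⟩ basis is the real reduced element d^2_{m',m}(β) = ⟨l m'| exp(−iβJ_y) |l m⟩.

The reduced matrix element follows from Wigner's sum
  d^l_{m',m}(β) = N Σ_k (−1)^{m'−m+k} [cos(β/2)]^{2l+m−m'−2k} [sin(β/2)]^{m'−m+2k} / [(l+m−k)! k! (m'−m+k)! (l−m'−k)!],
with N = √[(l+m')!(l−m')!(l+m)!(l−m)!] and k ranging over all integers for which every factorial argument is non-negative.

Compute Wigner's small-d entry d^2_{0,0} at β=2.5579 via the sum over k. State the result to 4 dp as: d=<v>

d^2_{0,0}(β=2.5579) via Wigner's sum:
With c≡cos(β/2)=0.287721 and s≡sin(β/2)=0.957714, N=[2·2·2·2]^{1/2}=4.000000
Admissible k: 0..2 (factorial args all ≥0)
  k=0: (−1)^0·4.0000/(4)·0.2877^4·0.9577^0 = +0.006853
  k=1: (−1)^1·4.0000/(1)·0.2877^2·0.9577^2 = -0.303721
  k=2: (−1)^2·4.0000/(4)·0.2877^0·0.9577^4 = +0.841286
d^2_{0,0}(2.5579) = +0.006853 -0.303721 +0.841286 = +0.544418

d=0.5444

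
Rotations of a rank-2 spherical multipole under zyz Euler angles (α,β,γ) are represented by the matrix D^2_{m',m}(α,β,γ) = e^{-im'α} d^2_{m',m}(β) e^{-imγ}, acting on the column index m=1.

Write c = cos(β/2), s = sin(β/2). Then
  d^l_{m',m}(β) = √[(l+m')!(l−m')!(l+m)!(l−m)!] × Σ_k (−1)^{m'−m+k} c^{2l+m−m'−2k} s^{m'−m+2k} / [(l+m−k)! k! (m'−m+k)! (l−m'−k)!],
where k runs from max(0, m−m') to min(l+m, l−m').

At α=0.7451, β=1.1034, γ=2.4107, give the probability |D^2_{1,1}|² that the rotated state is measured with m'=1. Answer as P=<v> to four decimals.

D^2_{1,1}(0.7451,1.1034,2.4107) = e^{-i·1·0.7451}·d^2_{1,1}(1.1034)·e^{-i·1·2.4107}. Compute d first:
Half-angle: c=0.851635, s=0.524136. N=√(6·1·6·1)=6.000000
k∈{0,1} keeps every argument non-negative
  k=0: (−1)^0·6.0000/(6)·0.8516^4·0.5241^0 = +0.526034
  k=1: (−1)^1·6.0000/(2)·0.8516^2·0.5241^2 = -0.597744
d^2_{1,1}(1.1034) = +0.526034 -0.597744 = -0.071711
|D^2_{1,1}|² = |d^2_{1,1}(β)|² = (-0.071711)² = 0.005142 (the z-rotation phases have unit modulus)

P=0.0051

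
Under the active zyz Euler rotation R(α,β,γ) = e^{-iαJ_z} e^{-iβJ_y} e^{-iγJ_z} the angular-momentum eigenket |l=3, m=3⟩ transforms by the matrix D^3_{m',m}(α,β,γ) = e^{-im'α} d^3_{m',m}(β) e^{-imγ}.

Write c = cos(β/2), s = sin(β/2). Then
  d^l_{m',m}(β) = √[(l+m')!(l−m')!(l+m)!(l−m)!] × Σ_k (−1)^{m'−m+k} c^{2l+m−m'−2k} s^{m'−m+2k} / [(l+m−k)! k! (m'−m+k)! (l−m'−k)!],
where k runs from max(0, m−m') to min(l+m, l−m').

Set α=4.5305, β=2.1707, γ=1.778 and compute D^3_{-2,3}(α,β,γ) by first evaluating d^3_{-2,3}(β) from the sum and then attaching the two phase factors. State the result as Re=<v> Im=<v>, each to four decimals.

Re=-0.5156 Im=-0.3418

D^3_{-2,3}(4.5305,2.1707,1.778) = e^{-i·-2·4.5305}·d^3_{-2,3}(2.1707)·e^{-i·3·1.778}. Compute d first:
Half-angle: c=0.466603, s=0.884467. N=√(1·120·720·1)=293.938769
k∈{5} keeps every argument non-negative
  k=5: (−1)^0·293.9388/(120)·0.4666^1·0.8845^5 = +0.618630
d^3_{-2,3}(2.1707) = +0.618630
D = (-0.934559+0.355807i)·(+0.618630)·(+0.582346+0.812941i) = -0.515620-0.341817i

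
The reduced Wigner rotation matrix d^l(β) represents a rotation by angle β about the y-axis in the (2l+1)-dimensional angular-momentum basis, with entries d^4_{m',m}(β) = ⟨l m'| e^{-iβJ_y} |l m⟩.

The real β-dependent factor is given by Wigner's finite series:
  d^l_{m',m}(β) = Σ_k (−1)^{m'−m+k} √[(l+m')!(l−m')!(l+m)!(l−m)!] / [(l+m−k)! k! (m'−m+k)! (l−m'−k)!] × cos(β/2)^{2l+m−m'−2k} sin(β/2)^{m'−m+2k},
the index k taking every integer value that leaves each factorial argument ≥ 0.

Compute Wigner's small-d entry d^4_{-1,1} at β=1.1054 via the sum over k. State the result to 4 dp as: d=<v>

d=0.0736

d^4_{-1,1}(β=1.1054) via Wigner's sum:
Half-angle: c=0.851110, s=0.524987. N=√(6·120·120·6)=720.000000
k∈{2,3,4,5} keeps every argument non-negative
  k=2: (−1)^0·720.0000/(72)·0.8511^6·0.5250^2 = +1.047640
  k=3: (−1)^1·720.0000/(24)·0.8511^4·0.5250^4 = -1.195801
  k=4: (−1)^2·720.0000/(48)·0.8511^2·0.5250^6 = +0.227486
  k=5: (−1)^3·720.0000/(720)·0.8511^0·0.5250^8 = -0.005770
d^4_{-1,1}(1.1054) = +1.047640 -1.195801 +0.227486 -0.005770 = +0.073554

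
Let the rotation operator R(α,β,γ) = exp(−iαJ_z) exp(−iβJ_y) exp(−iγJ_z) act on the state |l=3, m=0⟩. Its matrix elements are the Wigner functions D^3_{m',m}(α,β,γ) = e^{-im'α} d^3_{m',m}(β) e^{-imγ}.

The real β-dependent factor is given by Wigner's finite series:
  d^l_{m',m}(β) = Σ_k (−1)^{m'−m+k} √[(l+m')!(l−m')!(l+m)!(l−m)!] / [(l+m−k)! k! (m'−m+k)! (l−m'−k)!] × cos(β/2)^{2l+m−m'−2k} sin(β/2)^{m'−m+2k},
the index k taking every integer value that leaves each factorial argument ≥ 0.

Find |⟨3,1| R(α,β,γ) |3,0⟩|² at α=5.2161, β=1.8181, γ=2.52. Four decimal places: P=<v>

P=0.0865

First d^3_{1,0}(β=1.8181), then the phase factors e^{-i(1)α} and e^{-i(0)γ}:
Half-angle: c=0.614496, s=0.788920. N=√(24·2·6·6)=41.569219
Admissible k: 0..2 (factorial args all ≥0)
  k=0: (−1)^1·41.5692/(12)·0.6145^5·0.7889^1 = -0.239451
  k=1: (−1)^2·41.5692/(4)·0.6145^3·0.7889^3 = +1.184043
  k=2: (−1)^3·41.5692/(12)·0.6145^1·0.7889^5 = -0.650542
d^3_{1,0}(1.8181) = -0.239451 +1.184043 -0.650542 = +0.294050
|D^3_{1,0}|² = |d^3_{1,0}(β)|² = (+0.294050)² = 0.086465 (the z-rotation phases have unit modulus)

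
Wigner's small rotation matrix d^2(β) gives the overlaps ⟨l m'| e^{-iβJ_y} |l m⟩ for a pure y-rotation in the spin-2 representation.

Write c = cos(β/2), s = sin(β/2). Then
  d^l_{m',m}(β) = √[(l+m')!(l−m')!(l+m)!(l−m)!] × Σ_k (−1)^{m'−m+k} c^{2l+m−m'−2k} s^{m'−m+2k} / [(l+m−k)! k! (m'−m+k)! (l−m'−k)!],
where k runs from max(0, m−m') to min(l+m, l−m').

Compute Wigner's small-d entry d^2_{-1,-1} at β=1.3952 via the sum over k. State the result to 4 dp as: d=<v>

d^2_{-1,-1}(β=1.3952) via Wigner's sum:
With c≡cos(β/2)=0.766386 and s≡sin(β/2)=0.642380, N=[1·6·1·6]^{1/2}=6.000000
The bounds max(0,m−m')=0 and min(l+m,l−m')=1 give 2 terms
  k=0: (−1)^0·6.0000/(6)·0.7664^4·0.6424^0 = +0.344977
  k=1: (−1)^1·6.0000/(2)·0.7664^2·0.6424^2 = -0.727111
d^2_{-1,-1}(1.3952) = +0.344977 -0.727111 = -0.382134

d=-0.3821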